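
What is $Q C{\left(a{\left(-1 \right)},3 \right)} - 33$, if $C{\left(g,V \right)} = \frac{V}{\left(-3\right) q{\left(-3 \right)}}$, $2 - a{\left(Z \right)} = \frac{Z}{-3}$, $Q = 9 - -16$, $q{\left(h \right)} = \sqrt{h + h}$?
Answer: $-33 + \frac{25 i \sqrt{6}}{6} \approx -33.0 + 10.206 i$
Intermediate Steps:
$q{\left(h \right)} = \sqrt{2} \sqrt{h}$ ($q{\left(h \right)} = \sqrt{2 h} = \sqrt{2} \sqrt{h}$)
$Q = 25$ ($Q = 9 + 16 = 25$)
$a{\left(Z \right)} = 2 + \frac{Z}{3}$ ($a{\left(Z \right)} = 2 - \frac{Z}{-3} = 2 - Z \left(- \frac{1}{3}\right) = 2 - - \frac{Z}{3} = 2 + \frac{Z}{3}$)
$C{\left(g,V \right)} = \frac{i V \sqrt{6}}{18}$ ($C{\left(g,V \right)} = \frac{V}{\left(-3\right) \sqrt{2} \sqrt{-3}} = \frac{V}{\left(-3\right) \sqrt{2} i \sqrt{3}} = \frac{V}{\left(-3\right) i \sqrt{6}} = V \frac{i \sqrt{6}}{18} = \frac{i V \sqrt{6}}{18}$)
$Q C{\left(a{\left(-1 \right)},3 \right)} - 33 = 25 \cdot \frac{1}{18} i 3 \sqrt{6} - 33 = 25 \frac{i \sqrt{6}}{6} - 33 = \frac{25 i \sqrt{6}}{6} - 33 = -33 + \frac{25 i \sqrt{6}}{6}$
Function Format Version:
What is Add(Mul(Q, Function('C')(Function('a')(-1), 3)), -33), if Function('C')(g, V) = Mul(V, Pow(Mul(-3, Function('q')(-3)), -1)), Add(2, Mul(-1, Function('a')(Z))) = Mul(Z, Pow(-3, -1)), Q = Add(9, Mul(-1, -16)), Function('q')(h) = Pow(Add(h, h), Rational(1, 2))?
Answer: Add(-33, Mul(Rational(25, 6), I, Pow(6, Rational(1, 2)))) ≈ Add(-33.000, Mul(10.206, I))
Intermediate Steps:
Function('q')(h) = Mul(Pow(2, Rational(1, 2)), Pow(h, Rational(1, 2))) (Function('q')(h) = Pow(Mul(2, h), Rational(1, 2)) = Mul(Pow(2, Rational(1, 2)), Pow(h, Rational(1, 2))))
Q = 25 (Q = Add(9, 16) = 25)
Function('a')(Z) = Add(2, Mul(Rational(1, 3), Z)) (Function('a')(Z) = Add(2, Mul(-1, Mul(Z, Pow(-3, -1)))) = Add(2, Mul(-1, Mul(Z, Rational(-1, 3)))) = Add(2, Mul(-1, Mul(Rational(-1, 3), Z))) = Add(2, Mul(Rational(1, 3), Z)))
Function('C')(g, V) = Mul(Rational(1, 18), I, V, Pow(6, Rational(1, 2))) (Function('C')(g, V) = Mul(V, Pow(Mul(-3, Mul(Pow(2, Rational(1, 2)), Pow(-3, Rational(1, 2)))), -1)) = Mul(V, Pow(Mul(-3, Mul(Pow(2, Rational(1, 2)), Mul(I, Pow(3, Rational(1, 2))))), -1)) = Mul(V, Pow(Mul(-3, Mul(I, Pow(6, Rational(1, 2)))), -1)) = Mul(V, Pow(Mul(-3, I, Pow(6, Rational(1, 2))), -1)) = Mul(V, Mul(Rational(1, 18), I, Pow(6, Rational(1, 2)))) = Mul(Rational(1, 18), I, V, Pow(6, Rational(1, 2))))
Add(Mul(Q, Function('C')(Function('a')(-1), 3)), -33) = Add(Mul(25, Mul(Rational(1, 18), I, 3, Pow(6, Rational(1, 2)))), -33) = Add(Mul(25, Mul(Rational(1, 6), I, Pow(6, Rational(1, 2)))), -33) = Add(Mul(Rational(25, 6), I, Pow(6, Rational(1, 2))), -33) = Add(-33, Mul(Rational(25, 6), I, Pow(6, Rational(1, 2))))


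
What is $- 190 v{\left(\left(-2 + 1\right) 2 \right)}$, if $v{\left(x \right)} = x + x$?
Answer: $760$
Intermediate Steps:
$v{\left(x \right)} = 2 x$
$- 190 v{\left(\left(-2 + 1\right) 2 \right)} = - 190 \cdot 2 \left(-2 + 1\right) 2 = - 190 \cdot 2 \left(\left(-1\right) 2\right) = - 190 \cdot 2 \left(-2\right) = \left(-190\right) \left(-4\right) = 760$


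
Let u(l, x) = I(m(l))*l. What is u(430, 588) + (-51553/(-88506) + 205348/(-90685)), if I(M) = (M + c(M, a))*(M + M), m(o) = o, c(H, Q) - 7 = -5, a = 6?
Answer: 1282208996647849717/8026166610 ≈ 1.5975e+8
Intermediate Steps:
c(H, Q) = 2 (c(H, Q) = 7 - 5 = 2)
I(M) = 2*M*(2 + M) (I(M) = (M + 2)*(M + M) = (2 + M)*(2*M) = 2*M*(2 + M))
u(l, x) = 2*l**2*(2 + l) (u(l, x) = (2*l*(2 + l))*l = 2*l**2*(2 + l))
u(430, 588) + (-51553/(-88506) + 205348/(-90685)) = 2*430**2*(2 + 430) + (-51553/(-88506) + 205348/(-90685)) = 2*184900*432 + (-51553*(-1/88506) + 205348*(-1/90685)) = 159753600 + (51553/88506 - 205348/90685) = 159753600 - 13499446283/8026166610 = 1282208996647849717/8026166610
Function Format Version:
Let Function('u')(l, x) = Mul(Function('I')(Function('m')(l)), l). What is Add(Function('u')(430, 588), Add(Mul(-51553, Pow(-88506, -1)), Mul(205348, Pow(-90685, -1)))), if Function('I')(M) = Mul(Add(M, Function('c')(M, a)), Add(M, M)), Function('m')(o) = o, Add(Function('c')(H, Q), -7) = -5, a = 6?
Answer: Rational(1282208996647849717, 8026166610) ≈ 1.5975e+8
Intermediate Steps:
Function('c')(H, Q) = 2 (Function('c')(H, Q) = Add(7, -5) = 2)
Function('I')(M) = Mul(2, M, Add(2, M)) (Function('I')(M) = Mul(Add(M, 2), Add(M, M)) = Mul(Add(2, M), Mul(2, M)) = Mul(2, M, Add(2, M)))
Function('u')(l, x) = Mul(2, Pow(l, 2), Add(2, l)) (Function('u')(l, x) = Mul(Mul(2, l, Add(2, l)), l) = Mul(2, Pow(l, 2), Add(2, l)))
Add(Function('u')(430, 588), Add(Mul(-51553, Pow(-88506, -1)), Mul(205348, Pow(-90685, -1)))) = Add(Mul(2, Pow(430, 2), Add(2, 430)), Add(Mul(-51553, Pow(-88506, -1)), Mul(205348, Pow(-90685, -1)))) = Add(Mul(2, 184900, 432), Add(Mul(-51553, Rational(-1, 88506)), Mul(205348, Rational(-1, 90685)))) = Add(159753600, Add(Rational(51553, 88506), Rational(-205348, 90685))) = Add(159753600, Rational(-13499446283, 8026166610)) = Rational(1282208996647849717, 8026166610)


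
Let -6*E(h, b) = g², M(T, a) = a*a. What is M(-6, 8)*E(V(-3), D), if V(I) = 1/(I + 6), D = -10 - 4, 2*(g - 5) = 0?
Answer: -800/3 ≈ -266.67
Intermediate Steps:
M(T, a) = a²
g = 5 (g = 5 + (½)*0 = 5 + 0 = 5)
D = -14
V(I) = 1/(6 + I)
E(h, b) = -25/6 (E(h, b) = -⅙*5² = -⅙*25 = -25/6)
M(-6, 8)*E(V(-3), D) = 8²*(-25/6) = 64*(-25/6) = -800/3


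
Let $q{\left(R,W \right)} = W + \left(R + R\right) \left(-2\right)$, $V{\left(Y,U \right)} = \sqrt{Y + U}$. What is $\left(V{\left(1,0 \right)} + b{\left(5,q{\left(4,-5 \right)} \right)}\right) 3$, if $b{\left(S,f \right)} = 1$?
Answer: $6$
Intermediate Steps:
$V{\left(Y,U \right)} = \sqrt{U + Y}$
$q{\left(R,W \right)} = W - 4 R$ ($q{\left(R,W \right)} = W + 2 R \left(-2\right) = W - 4 R$)
$\left(V{\left(1,0 \right)} + b{\left(5,q{\left(4,-5 \right)} \right)}\right) 3 = \left(\sqrt{0 + 1} + 1\right) 3 = \left(\sqrt{1} + 1\right) 3 = \left(1 + 1\right) 3 = 2 \cdot 3 = 6$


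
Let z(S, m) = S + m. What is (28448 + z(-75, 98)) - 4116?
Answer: 24355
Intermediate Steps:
(28448 + z(-75, 98)) - 4116 = (28448 + (-75 + 98)) - 4116 = (28448 + 23) - 4116 = 28471 - 4116 = 24355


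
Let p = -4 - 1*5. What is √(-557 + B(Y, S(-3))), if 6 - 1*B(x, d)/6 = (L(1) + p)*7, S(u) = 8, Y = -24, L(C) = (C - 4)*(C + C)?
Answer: √109 ≈ 10.440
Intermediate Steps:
L(C) = 2*C*(-4 + C) (L(C) = (-4 + C)*(2*C) = 2*C*(-4 + C))
p = -9 (p = -4 - 5 = -9)
B(x, d) = 666 (B(x, d) = 36 - 6*(2*1*(-4 + 1) - 9)*7 = 36 - 6*(2*1*(-3) - 9)*7 = 36 - 6*(-6 - 9)*7 = 36 - (-90)*7 = 36 - 6*(-105) = 36 + 630 = 666)
√(-557 + B(Y, S(-3))) = √(-557 + 666) = √109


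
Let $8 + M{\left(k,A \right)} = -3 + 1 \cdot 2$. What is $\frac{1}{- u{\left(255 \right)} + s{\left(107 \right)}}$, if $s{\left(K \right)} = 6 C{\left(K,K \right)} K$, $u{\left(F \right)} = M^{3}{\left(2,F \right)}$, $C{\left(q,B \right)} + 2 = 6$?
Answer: $\frac{1}{3297} \approx 0.00030331$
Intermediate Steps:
$C{\left(q,B \right)} = 4$ ($C{\left(q,B \right)} = -2 + 6 = 4$)
$M{\left(k,A \right)} = -9$ ($M{\left(k,A \right)} = -8 + \left(-3 + 1 \cdot 2\right) = -8 + \left(-3 + 2\right) = -8 - 1 = -9$)
$u{\left(F \right)} = -729$ ($u{\left(F \right)} = \left(-9\right)^{3} = -729$)
$s{\left(K \right)} = 24 K$ ($s{\left(K \right)} = 6 \cdot 4 K = 24 K$)
$\frac{1}{- u{\left(255 \right)} + s{\left(107 \right)}} = \frac{1}{\left(-1\right) \left(-729\right) + 24 \cdot 107} = \frac{1}{729 + 2568} = \frac{1}{3297}$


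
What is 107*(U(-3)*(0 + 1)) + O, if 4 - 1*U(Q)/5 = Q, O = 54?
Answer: 3799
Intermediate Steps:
U(Q) = 20 - 5*Q
107*(U(-3)*(0 + 1)) + O = 107*((20 - 5*(-3))*(0 + 1)) + 54 = 107*((20 + 15)*1) + 54 = 107*(35*1) + 54 = 107*35 + 54 = 3745 + 54 = 3799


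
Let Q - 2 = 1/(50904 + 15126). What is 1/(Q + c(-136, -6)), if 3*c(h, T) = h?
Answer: -66030/2861299 ≈ -0.023077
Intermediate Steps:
Q = 132061/66030 (Q = 2 + 1/(50904 + 15126) = 2 + 1/66030 = 132061/66030 ≈ 2.0000)
c(h, T) = h/3
1/(Q + c(-136, -6)) = 1/(132061/66030 + (⅓)*(-136)) = 1/(132061/66030 - 136/3) = 1/(-2861299/66030) = -66030/2861299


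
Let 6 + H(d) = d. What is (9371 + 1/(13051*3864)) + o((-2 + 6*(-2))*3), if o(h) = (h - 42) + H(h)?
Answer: 465914122297/50429064 ≈ 9239.0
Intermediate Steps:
H(d) = -6 + d
o(h) = -48 + 2*h (o(h) = (h - 42) + (-6 + h) = (-42 + h) + (-6 + h) = -48 + 2*h)
(9371 + 1/(13051*3864)) + o((-2 + 6*(-2))*3) = (9371 + 1/(13051*3864)) + (-48 + 2*((-2 + 6*(-2))*3)) = (9371 + (1/13051)*(1/3864)) + (-48 + 2*((-2 - 12)*3)) = (9371 + 1/50429064) + (-48 + 2*(-14*3)) = 472570758745/50429064 + (-48 + 2*(-42)) = 472570758745/50429064 + (-48 - 84) = 472570758745/50429064 - 132 = 465914122297/50429064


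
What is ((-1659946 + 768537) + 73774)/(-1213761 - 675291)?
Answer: 272545/629684 ≈ 0.43283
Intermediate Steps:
((-1659946 + 768537) + 73774)/(-1213761 - 675291) = (-891409 + 73774)/(-1889052) = -817635*(-1/1889052) = 272545/629684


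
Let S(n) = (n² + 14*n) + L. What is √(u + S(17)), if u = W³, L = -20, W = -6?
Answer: √291 ≈ 17.059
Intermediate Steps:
S(n) = -20 + n² + 14*n (S(n) = (n² + 14*n) - 20 = -20 + n² + 14*n)
u = -216 (u = (-6)³ = -216)
√(u + S(17)) = √(-216 + (-20 + 17² + 14*17)) = √(-216 + (-20 + 289 + 238)) = √(-216 + 507) = √291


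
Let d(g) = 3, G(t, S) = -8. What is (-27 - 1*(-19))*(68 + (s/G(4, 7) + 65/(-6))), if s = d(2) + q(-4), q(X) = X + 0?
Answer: -1375/3 ≈ -458.33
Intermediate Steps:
q(X) = X
s = -1 (s = 3 - 4 = -1)
(-27 - 1*(-19))*(68 + (s/G(4, 7) + 65/(-6))) = (-27 - 1*(-19))*(68 + (-1/(-8) + 65/(-6))) = (-27 + 19)*(68 + (-1*(-1/8) + 65*(-1/6))) = -8*(68 + (1/8 - 65/6)) = -8*(68 - 257/24) = -8*1375/24 = -1375/3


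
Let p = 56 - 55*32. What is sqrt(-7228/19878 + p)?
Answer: I*sqrt(168363380130)/9939 ≈ 41.284*I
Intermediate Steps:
p = -1704 (p = 56 - 1760 = -1704)
sqrt(-7228/19878 + p) = sqrt(-7228/19878 - 1704) = sqrt(-7228*1/19878 - 1704) = sqrt(-3614/9939 - 1704) = sqrt(-16939670/9939) = I*sqrt(168363380130)/9939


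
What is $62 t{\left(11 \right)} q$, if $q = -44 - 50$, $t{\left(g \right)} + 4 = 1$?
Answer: $17484$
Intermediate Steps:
$t{\left(g \right)} = -3$ ($t{\left(g \right)} = -4 + 1 = -3$)
$q = -94$
$62 t{\left(11 \right)} q = 62 \left(-3\right) \left(-94\right) = \left(-186\right) \left(-94\right) = 17484$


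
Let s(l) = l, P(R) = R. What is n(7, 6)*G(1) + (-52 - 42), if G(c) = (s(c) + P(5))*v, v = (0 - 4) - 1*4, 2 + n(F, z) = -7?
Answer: 338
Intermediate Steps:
n(F, z) = -9 (n(F, z) = -2 - 7 = -9)
v = -8 (v = -4 - 4 = -8)
G(c) = -40 - 8*c (G(c) = (c + 5)*(-8) = (5 + c)*(-8) = -40 - 8*c)
n(7, 6)*G(1) + (-52 - 42) = -9*(-40 - 8*1) + (-52 - 42) = -9*(-40 - 8) - 94 = -9*(-48) - 94 = 432 - 94 = 338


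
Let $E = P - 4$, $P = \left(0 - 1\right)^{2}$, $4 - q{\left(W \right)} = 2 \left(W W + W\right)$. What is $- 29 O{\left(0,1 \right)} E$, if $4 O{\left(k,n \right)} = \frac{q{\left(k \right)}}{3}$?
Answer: $29$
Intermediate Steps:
$q{\left(W \right)} = 4 - 2 W - 2 W^{2}$ ($q{\left(W \right)} = 4 - 2 \left(W W + W\right) = 4 - 2 \left(W^{2} + W\right) = 4 - 2 \left(W + W^{2}\right) = 4 - \left(2 W + 2 W^{2}\right) = 4 - 2 W - 2 W^{2}$)
$P = 1$ ($P = \left(-1\right)^{2} = 1$)
$O{\left(k,n \right)} = \frac{1}{3} - \frac{k}{6} - \frac{k^{2}}{6}$ ($O{\left(k,n \right)} = \frac{\left(4 - 2 k - 2 k^{2}\right) \frac{1}{3}}{4} = \frac{\frac{4}{3} - \frac{2 k}{3} - \frac{2 k^{2}}{3}}{4} = \frac{1}{3} - \frac{k}{6} - \frac{k^{2}}{6}$)
$E = -3$ ($E = 1 - 4 = -3$)
$- 29 O{\left(0,1 \right)} E = - 29 \left(\frac{1}{3} - 0 - \frac{0^{2}}{6}\right) \left(-3\right) = - 29 \left(\frac{1}{3} + 0 - 0\right) \left(-3\right) = - 29 \left(\frac{1}{3} + 0 + 0\right) \left(-3\right) = \left(-29\right) \frac{1}{3} \left(-3\right) = \left(- \frac{29}{3}\right) \left(-3\right) = 29$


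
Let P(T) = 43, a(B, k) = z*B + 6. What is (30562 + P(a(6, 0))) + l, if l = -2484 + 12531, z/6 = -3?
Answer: 40652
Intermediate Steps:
z = -18 (z = 6*(-3) = -18)
a(B, k) = 6 - 18*B (a(B, k) = -18*B + 6 = 6 - 18*B)
l = 10047
(30562 + P(a(6, 0))) + l = (30562 + 43) + 10047 = 30605 + 10047 = 40652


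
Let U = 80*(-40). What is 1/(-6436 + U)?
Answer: -1/9636 ≈ -0.00010378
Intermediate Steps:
U = -3200
1/(-6436 + U) = 1/(-6436 - 3200) = 1/(-9636) = -1/9636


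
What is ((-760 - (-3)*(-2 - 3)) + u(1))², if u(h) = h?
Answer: 599076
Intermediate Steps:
((-760 - (-3)*(-2 - 3)) + u(1))² = ((-760 - (-3)*(-2 - 3)) + 1)² = ((-760 - (-3)*(-5)) + 1)² = ((-760 - 1*15) + 1)² = ((-760 - 15) + 1)² = (-775 + 1)² = (-774)² = 599076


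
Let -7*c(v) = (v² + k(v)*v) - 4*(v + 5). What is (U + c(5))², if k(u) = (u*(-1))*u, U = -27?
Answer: 49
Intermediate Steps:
k(u) = -u² (k(u) = (-u)*u = -u²)
c(v) = 20/7 - v²/7 + v³/7 + 4*v/7 (c(v) = -((v² + (-v²)*v) - 4*(v + 5))/7 = -((v² - v³) - 4*(5 + v))/7 = -((v² - v³) + (-20 - 4*v))/7 = -(-20 + v² - v³ - 4*v)/7 = 20/7 - v²/7 + v³/7 + 4*v/7)
(U + c(5))² = (-27 + (20/7 - ⅐*5² + (⅐)*5³ + (4/7)*5))² = (-27 + (20/7 - ⅐*25 + (⅐)*125 + 20/7))² = (-27 + (20/7 - 25/7 + 125/7 + 20/7))² = (-27 + 20)² = (-7)² = 49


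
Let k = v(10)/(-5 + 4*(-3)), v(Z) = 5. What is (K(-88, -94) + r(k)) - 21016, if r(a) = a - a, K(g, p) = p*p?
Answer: -12180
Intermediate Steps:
K(g, p) = p²
k = -5/17 (k = 5/(-5 + 4*(-3)) = 5/(-5 - 12) = 5/(-17) = 5*(-1/17) = -5/17 ≈ -0.29412)
r(a) = 0
(K(-88, -94) + r(k)) - 21016 = ((-94)² + 0) - 21016 = (8836 + 0) - 21016 = 8836 - 21016 = -12180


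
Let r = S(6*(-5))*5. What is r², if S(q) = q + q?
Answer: 90000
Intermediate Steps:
S(q) = 2*q
r = -300 (r = (2*(6*(-5)))*5 = (2*(-30))*5 = -60*5 = -300)
r² = (-300)² = 90000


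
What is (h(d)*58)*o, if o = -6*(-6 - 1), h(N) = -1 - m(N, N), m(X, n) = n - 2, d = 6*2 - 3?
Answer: -19488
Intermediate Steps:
d = 9 (d = 12 - 3 = 9)
m(X, n) = -2 + n
h(N) = 1 - N (h(N) = -1 - (-2 + N) = -1 + (2 - N) = 1 - N)
o = 42 (o = -6*(-7) = 42)
(h(d)*58)*o = ((1 - 1*9)*58)*42 = ((1 - 9)*58)*42 = -8*58*42 = -464*42 = -19488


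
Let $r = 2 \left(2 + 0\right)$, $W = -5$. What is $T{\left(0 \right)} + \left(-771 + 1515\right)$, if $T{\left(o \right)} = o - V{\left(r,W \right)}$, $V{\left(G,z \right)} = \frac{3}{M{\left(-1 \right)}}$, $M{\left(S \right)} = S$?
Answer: $747$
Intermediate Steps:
$r = 4$ ($r = 2 \cdot 2 = 4$)
$V{\left(G,z \right)} = -3$ ($V{\left(G,z \right)} = \frac{3}{-1} = 3 \left(-1\right) = -3$)
$T{\left(o \right)} = 3 + o$ ($T{\left(o \right)} = o - -3 = o + 3 = 3 + o$)
$T{\left(0 \right)} + \left(-771 + 1515\right) = \left(3 + 0\right) + \left(-771 + 1515\right) = 3 + 744 = 747$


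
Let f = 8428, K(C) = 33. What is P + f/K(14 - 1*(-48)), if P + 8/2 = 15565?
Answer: 521941/33 ≈ 15816.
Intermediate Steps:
P = 15561 (P = -4 + 15565 = 15561)
P + f/K(14 - 1*(-48)) = 15561 + 8428/33 = 521941/33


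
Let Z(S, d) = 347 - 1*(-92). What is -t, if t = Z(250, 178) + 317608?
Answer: -318047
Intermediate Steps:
Z(S, d) = 439 (Z(S, d) = 347 + 92 = 439)
t = 318047 (t = 439 + 317608 = 318047)
-t = -1*318047 = -318047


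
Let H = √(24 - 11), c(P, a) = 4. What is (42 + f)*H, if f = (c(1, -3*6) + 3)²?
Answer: 91*√13 ≈ 328.10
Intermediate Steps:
H = √13 ≈ 3.6056
f = 49 (f = (4 + 3)² = 7² = 49)
(42 + f)*H = (42 + 49)*√13 = 91*√13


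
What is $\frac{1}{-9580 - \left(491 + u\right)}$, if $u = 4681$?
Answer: $- \frac{1}{14752} \approx -6.7787 \cdot 10^{-5}$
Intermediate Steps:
$\frac{1}{-9580 - \left(491 + u\right)} = \frac{1}{-9580 - 5172} = \frac{1}{-14752} = - \frac{1}{14752}$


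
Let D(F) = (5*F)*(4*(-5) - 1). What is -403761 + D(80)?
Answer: -412161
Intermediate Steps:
D(F) = -105*F (D(F) = (5*F)*(-20 - 1) = (5*F)*(-21) = -105*F)
-403761 + D(80) = -403761 - 105*80 = -403761 - 8400 = -412161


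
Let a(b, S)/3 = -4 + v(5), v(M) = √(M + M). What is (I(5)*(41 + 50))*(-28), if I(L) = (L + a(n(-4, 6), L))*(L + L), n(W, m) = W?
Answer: 178360 - 76440*√10 ≈ -63365.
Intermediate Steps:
v(M) = √2*√M (v(M) = √(2*M) = √2*√M)
a(b, S) = -12 + 3*√10 (a(b, S) = 3*(-4 + √2*√5) = 3*(-4 + √10) = -12 + 3*√10)
I(L) = 2*L*(-12 + L + 3*√10) (I(L) = (L + (-12 + 3*√10))*(L + L) = (-12 + L + 3*√10)*(2*L) = 2*L*(-12 + L + 3*√10))
(I(5)*(41 + 50))*(-28) = ((2*5*(-12 + 5 + 3*√10))*(41 + 50))*(-28) = ((2*5*(-7 + 3*√10))*91)*(-28) = ((-70 + 30*√10)*91)*(-28) = (-6370 + 2730*√10)*(-28) = 178360 - 76440*√10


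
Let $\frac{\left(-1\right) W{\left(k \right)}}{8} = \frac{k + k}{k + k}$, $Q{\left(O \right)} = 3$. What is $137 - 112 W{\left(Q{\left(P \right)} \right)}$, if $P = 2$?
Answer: $1033$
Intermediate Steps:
$W{\left(k \right)} = -8$ ($W{\left(k \right)} = - 8 \frac{k + k}{k + k} = - 8 \frac{2 k}{2 k} = - 8 \cdot 2 k \frac{1}{2 k} = \left(-8\right) 1 = -8$)
$137 - 112 W{\left(Q{\left(P \right)} \right)} = 137 - -896 = 137 + 896 = 1033$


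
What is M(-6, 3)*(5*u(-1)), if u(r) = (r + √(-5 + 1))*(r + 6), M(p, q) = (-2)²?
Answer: -100 + 200*I ≈ -100.0 + 200.0*I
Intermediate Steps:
M(p, q) = 4
u(r) = (6 + r)*(r + 2*I) (u(r) = (r + √(-4))*(6 + r) = (r + 2*I)*(6 + r) = (6 + r)*(r + 2*I))
M(-6, 3)*(5*u(-1)) = 4*(5*((-1)² + 12*I + 2*(-1)*(3 + I))) = 4*(5*(1 + 12*I + (-6 - 2*I))) = 4*(5*(-5 + 10*I)) = 4*(-25 + 50*I) = -100 + 200*I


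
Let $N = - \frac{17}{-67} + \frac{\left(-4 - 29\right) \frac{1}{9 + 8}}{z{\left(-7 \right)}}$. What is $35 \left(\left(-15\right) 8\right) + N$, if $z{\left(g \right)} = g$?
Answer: $- \frac{33482366}{7973} \approx -4199.5$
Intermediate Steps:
$N = \frac{4234}{7973}$ ($N = - \frac{17}{-67} + \frac{\left(-4 - 29\right) \frac{1}{9 + 8}}{-7} = \left(-17\right) \left(- \frac{1}{67}\right) + - \frac{33}{17} \left(- \frac{1}{7}\right) = \frac{17}{67} + \left(-33\right) \frac{1}{17} \left(- \frac{1}{7}\right) = \frac{17}{67} - - \frac{33}{119} = \frac{17}{67} + \frac{33}{119} = \frac{4234}{7973} \approx 0.53104$)
$35 \left(\left(-15\right) 8\right) + N = 35 \left(\left(-15\right) 8\right) + \frac{4234}{7973} = 35 \left(-120\right) + \frac{4234}{7973} = -4200 + \frac{4234}{7973} = - \frac{33482366}{7973}$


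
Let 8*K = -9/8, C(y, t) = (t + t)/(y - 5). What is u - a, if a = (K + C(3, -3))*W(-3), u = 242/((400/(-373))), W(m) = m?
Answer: -347339/1600 ≈ -217.09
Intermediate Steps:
C(y, t) = 2*t/(-5 + y) (C(y, t) = (2*t)/(-5 + y) = 2*t/(-5 + y))
K = -9/64 (K = (-9/8)/8 = (-9*⅛)/8 = (⅛)*(-9/8) = -9/64 ≈ -0.14063)
u = -45133/200 (u = 242/((400*(-1/373))) = 242/(-400/373) = 242*(-373/400) = -45133/200 ≈ -225.67)
a = -549/64 (a = (-9/64 + 2*(-3)/(-5 + 3))*(-3) = (-9/64 + 2*(-3)/(-2))*(-3) = (-9/64 + 2*(-3)*(-½))*(-3) = (-9/64 + 3)*(-3) = (183/64)*(-3) = -549/64 ≈ -8.5781)
u - a = -45133/200 - 1*(-549/64) = -45133/200 + 549/64 = -347339/1600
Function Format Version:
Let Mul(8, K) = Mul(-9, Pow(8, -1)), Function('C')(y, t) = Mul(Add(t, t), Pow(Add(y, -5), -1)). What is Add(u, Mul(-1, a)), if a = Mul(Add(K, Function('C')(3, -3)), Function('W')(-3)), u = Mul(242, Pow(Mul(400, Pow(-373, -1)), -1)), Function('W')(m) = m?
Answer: Rational(-347339, 1600) ≈ -217.09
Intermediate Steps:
Function('C')(y, t) = Mul(2, t, Pow(Add(-5, y), -1)) (Function('C')(y, t) = Mul(Mul(2, t), Pow(Add(-5, y), -1)) = Mul(2, t, Pow(Add(-5, y), -1)))
K = Rational(-9, 64) (K = Mul(Rational(1, 8), Mul(-9, Pow(8, -1))) = Mul(Rational(1, 8), Mul(-9, Rational(1, 8))) = Mul(Rational(1, 8), Rational(-9, 8)) = Rational(-9, 64) ≈ -0.14063)
u = Rational(-45133, 200) (u = Mul(242, Pow(Mul(400, Rational(-1, 373)), -1)) = Mul(242, Pow(Rational(-400, 373), -1)) = Mul(242, Rational(-373, 400)) = Rational(-45133, 200) ≈ -225.67)
a = Rational(-549, 64) (a = Mul(Add(Rational(-9, 64), Mul(2, -3, Pow(Add(-5, 3), -1))), -3) = Mul(Add(Rational(-9, 64), Mul(2, -3, Pow(-2, -1))), -3) = Mul(Add(Rational(-9, 64), Mul(2, -3, Rational(-1, 2))), -3) = Mul(Add(Rational(-9, 64), 3), -3) = Mul(Rational(183, 64), -3) = Rational(-549, 64) ≈ -8.5781)
Add(u, Mul(-1, a)) = Add(Rational(-45133, 200), Mul(-1, Rational(-549, 64))) = Add(Rational(-45133, 200), Rational(549, 64)) = Rational(-347339, 1600)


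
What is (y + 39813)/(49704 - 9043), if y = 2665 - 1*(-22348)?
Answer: 64826/40661 ≈ 1.5943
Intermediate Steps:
y = 25013 (y = 2665 + 22348 = 25013)
(y + 39813)/(49704 - 9043) = (25013 + 39813)/(49704 - 9043) = 64826/40661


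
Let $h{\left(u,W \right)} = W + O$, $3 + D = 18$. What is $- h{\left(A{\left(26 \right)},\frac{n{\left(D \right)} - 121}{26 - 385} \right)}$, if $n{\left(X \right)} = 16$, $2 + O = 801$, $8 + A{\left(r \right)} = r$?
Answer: $- \frac{286946}{359} \approx -799.29$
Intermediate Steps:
$D = 15$ ($D = -3 + 18 = 15$)
$A{\left(r \right)} = -8 + r$
$O = 799$ ($O = -2 + 801 = 799$)
$h{\left(u,W \right)} = 799 + W$ ($h{\left(u,W \right)} = W + 799 = 799 + W$)
$- h{\left(A{\left(26 \right)},\frac{n{\left(D \right)} - 121}{26 - 385} \right)} = - (799 + \frac{16 - 121}{26 - 385}) = - (799 - \frac{105}{-359}) = - (799 - - \frac{105}{359}) = - (799 + \frac{105}{359}) = \left(-1\right) \frac{286946}{359} = - \frac{286946}{359}$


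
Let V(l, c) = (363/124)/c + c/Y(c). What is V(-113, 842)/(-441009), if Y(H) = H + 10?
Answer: -22055203/9807556814136 ≈ -2.2488e-6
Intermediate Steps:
Y(H) = 10 + H
V(l, c) = 363/(124*c) + c/(10 + c) (V(l, c) = (363/124)/c + c/(10 + c) = (363*(1/124))/c + c/(10 + c) = 363/(124*c) + c/(10 + c))
V(-113, 842)/(-441009) = ((363/124)/842 + 842/(10 + 842))/(-441009) = ((363/124)*(1/842) + 842/852)*(-1/441009) = (363/104408 + 842*(1/852))*(-1/441009) = (363/104408 + 421/426)*(-1/441009) = (22055203/22238904)*(-1/441009) = -22055203/9807556814136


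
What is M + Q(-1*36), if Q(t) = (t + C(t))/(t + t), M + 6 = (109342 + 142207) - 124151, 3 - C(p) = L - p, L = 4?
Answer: 9172297/72 ≈ 1.2739e+5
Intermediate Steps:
C(p) = -1 + p (C(p) = 3 - (4 - p) = 3 + (-4 + p) = -1 + p)
M = 127392 (M = -6 + ((109342 + 142207) - 124151) = -6 + (251549 - 124151) = -6 + 127398 = 127392)
Q(t) = (-1 + 2*t)/(2*t) (Q(t) = (t + (-1 + t))/(t + t) = (-1 + 2*t)/((2*t)) = (-1 + 2*t)*(1/(2*t)) = (-1 + 2*t)/(2*t))
M + Q(-1*36) = 127392 + (-1/2 - 1*36)/((-1*36)) = 127392 + (-1/2 - 36)/(-36) = 127392 - 1/36*(-73/2) = 127392 + 73/72 = 9172297/72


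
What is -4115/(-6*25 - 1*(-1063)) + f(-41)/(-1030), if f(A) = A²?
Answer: -5773203/940390 ≈ -6.1392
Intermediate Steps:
-4115/(-6*25 - 1*(-1063)) + f(-41)/(-1030) = -4115/(-6*25 - 1*(-1063)) + (-41)²/(-1030) = -4115/(-150 + 1063) + 1681*(-1/1030) = -4115/913 - 1681/1030 = -5773203/940390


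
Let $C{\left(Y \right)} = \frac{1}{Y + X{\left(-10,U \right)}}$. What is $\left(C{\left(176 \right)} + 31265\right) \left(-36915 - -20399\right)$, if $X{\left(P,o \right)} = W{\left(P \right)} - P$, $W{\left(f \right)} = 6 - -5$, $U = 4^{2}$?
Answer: $- \frac{101725446296}{197} \approx -5.1637 \cdot 10^{8}$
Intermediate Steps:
$U = 16$
$W{\left(f \right)} = 11$ ($W{\left(f \right)} = 6 + 5 = 11$)
$X{\left(P,o \right)} = 11 - P$
$C{\left(Y \right)} = \frac{1}{21 + Y}$ ($C{\left(Y \right)} = \frac{1}{Y + \left(11 - -10\right)} = \frac{1}{Y + \left(11 + 10\right)} = \frac{1}{Y + 21} = \frac{1}{21 + Y}$)
$\left(C{\left(176 \right)} + 31265\right) \left(-36915 - -20399\right) = \left(\frac{1}{21 + 176} + 31265\right) \left(-36915 - -20399\right) = \left(\frac{1}{197} + 31265\right) \left(-36915 + 20399\right) = \left(\frac{1}{197} + 31265\right) \left(-16516\right) = \frac{6159206}{197} \left(-16516\right) = - \frac{101725446296}{197}$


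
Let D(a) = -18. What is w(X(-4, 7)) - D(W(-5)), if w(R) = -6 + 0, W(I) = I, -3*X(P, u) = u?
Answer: 12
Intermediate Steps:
X(P, u) = -u/3
w(R) = -6
w(X(-4, 7)) - D(W(-5)) = -6 - 1*(-18) = -6 + 18 = 12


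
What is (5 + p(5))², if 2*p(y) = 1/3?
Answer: 961/36 ≈ 26.694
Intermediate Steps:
p(y) = ⅙ (p(y) = (½)/3 = (½)*(⅓) = ⅙)
(5 + p(5))² = (5 + ⅙)² = (31/6)² = 961/36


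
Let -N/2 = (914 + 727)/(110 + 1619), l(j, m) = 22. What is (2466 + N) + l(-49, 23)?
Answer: 4298470/1729 ≈ 2486.1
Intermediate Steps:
N = -3282/1729 (N = -2*(914 + 727)/(110 + 1619) = -3282/1729 ≈ -1.8982)
(2466 + N) + l(-49, 23) = (2466 - 3282/1729) + 22 = 4260432/1729 + 22 = 4298470/1729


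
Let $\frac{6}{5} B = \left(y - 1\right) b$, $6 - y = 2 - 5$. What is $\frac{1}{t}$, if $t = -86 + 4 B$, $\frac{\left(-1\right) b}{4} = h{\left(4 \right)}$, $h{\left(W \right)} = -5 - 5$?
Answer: $\frac{3}{2942} \approx 0.0010197$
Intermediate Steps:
$h{\left(W \right)} = -10$
$b = 40$ ($b = \left(-4\right) \left(-10\right) = 40$)
$y = 9$ ($y = 6 - \left(2 - 5\right) = 6 - -3 = 6 + 3 = 9$)
$B = \frac{800}{3}$ ($B = \frac{5 \left(9 - 1\right) 40}{6} = \frac{5 \cdot 8 \cdot 40}{6} = \frac{5}{6} \cdot 320 = \frac{800}{3} \approx 266.67$)
$t = \frac{2942}{3}$ ($t = -86 + 4 \cdot \frac{800}{3} = -86 + \frac{3200}{3} = \frac{2942}{3} \approx 980.67$)
$\frac{1}{t} = \frac{1}{\frac{2942}{3}} = \frac{3}{2942}$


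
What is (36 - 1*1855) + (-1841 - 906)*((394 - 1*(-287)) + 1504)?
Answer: -6004014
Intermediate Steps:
(36 - 1*1855) + (-1841 - 906)*((394 - 1*(-287)) + 1504) = (36 - 1855) - 2747*((394 + 287) + 1504) = -1819 - 2747*(681 + 1504) = -1819 - 2747*2185 = -1819 - 6002195 = -6004014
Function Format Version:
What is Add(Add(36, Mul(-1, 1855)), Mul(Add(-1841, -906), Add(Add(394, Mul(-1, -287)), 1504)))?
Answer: -6004014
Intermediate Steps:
Add(Add(36, Mul(-1, 1855)), Mul(Add(-1841, -906), Add(Add(394, Mul(-1, -287)), 1504))) = Add(Add(36, -1855), Mul(-2747, Add(Add(394, 287), 1504))) = Add(-1819, Mul(-2747, Add(681, 1504))) = Add(-1819, Mul(-2747, 2185)) = Add(-1819, -6002195) = -6004014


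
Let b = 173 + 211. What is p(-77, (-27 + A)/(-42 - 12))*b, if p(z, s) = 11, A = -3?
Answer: 4224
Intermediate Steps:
b = 384
p(-77, (-27 + A)/(-42 - 12))*b = 11*384 = 4224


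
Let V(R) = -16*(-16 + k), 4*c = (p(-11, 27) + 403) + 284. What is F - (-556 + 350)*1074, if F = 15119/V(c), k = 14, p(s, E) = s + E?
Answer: 7094927/32 ≈ 2.2172e+5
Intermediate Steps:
p(s, E) = E + s
c = 703/4 (c = (((27 - 11) + 403) + 284)/4 = ((16 + 403) + 284)/4 = (419 + 284)/4 = (¼)*703 = 703/4 ≈ 175.75)
V(R) = 32 (V(R) = -16*(-16 + 14) = -16*(-2) = 32)
F = 15119/32 ≈ 472.47
F - (-556 + 350)*1074 = 15119/32 - (-556 + 350)*1074 = 15119/32 - (-206)*1074 = 15119/32 - 1*(-221244) = 15119/32 + 221244 = 7094927/32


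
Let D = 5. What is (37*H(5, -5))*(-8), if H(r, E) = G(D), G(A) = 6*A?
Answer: -8880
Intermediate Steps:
H(r, E) = 30 (H(r, E) = 6*5 = 30)
(37*H(5, -5))*(-8) = (37*30)*(-8) = 1110*(-8) = -8880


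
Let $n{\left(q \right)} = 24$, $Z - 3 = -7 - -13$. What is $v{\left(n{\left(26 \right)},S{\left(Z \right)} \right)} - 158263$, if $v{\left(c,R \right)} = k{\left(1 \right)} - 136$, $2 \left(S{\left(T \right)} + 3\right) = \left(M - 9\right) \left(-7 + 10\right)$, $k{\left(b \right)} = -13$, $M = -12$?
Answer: $-158412$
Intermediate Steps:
$Z = 9$ ($Z = 3 - -6 = 3 + \left(-7 + 13\right) = 3 + 6 = 9$)
$S{\left(T \right)} = - \frac{69}{2}$ ($S{\left(T \right)} = -3 + \frac{\left(-12 - 9\right) \left(-7 + 10\right)}{2} = -3 + \frac{\left(-21\right) 3}{2} = -3 + \frac{1}{2} \left(-63\right) = -3 - \frac{63}{2} = - \frac{69}{2}$)
$v{\left(c,R \right)} = -149$ ($v{\left(c,R \right)} = -13 - 136 = -149$)
$v{\left(n{\left(26 \right)},S{\left(Z \right)} \right)} - 158263 = -149 - 158263 = -158412$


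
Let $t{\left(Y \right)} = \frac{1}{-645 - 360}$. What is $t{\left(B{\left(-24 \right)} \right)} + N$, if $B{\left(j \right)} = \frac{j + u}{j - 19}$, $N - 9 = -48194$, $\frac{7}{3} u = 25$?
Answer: $- \frac{48425926}{1005} \approx -48185.0$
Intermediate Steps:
$u = \frac{75}{7}$ ($u = \frac{3}{7} \cdot 25 = \frac{75}{7} \approx 10.714$)
$N = -48185$ ($N = 9 - 48194 = -48185$)
$B{\left(j \right)} = \frac{\frac{75}{7} + j}{-19 + j}$ ($B{\left(j \right)} = \frac{j + \frac{75}{7}}{j - 19} = \frac{\frac{75}{7} + j}{-19 + j}$)
$t{\left(Y \right)} = - \frac{1}{1005}$ ($t{\left(Y \right)} = \frac{1}{-1005} = - \frac{1}{1005}$)
$t{\left(B{\left(-24 \right)} \right)} + N = - \frac{1}{1005} - 48185 = - \frac{48425926}{1005}$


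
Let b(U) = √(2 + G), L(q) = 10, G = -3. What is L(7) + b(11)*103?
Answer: 10 + 103*I ≈ 10.0 + 103.0*I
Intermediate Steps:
b(U) = I (b(U) = √(2 - 3) = √(-1) = I)
L(7) + b(11)*103 = 10 + I*103 = 10 + 103*I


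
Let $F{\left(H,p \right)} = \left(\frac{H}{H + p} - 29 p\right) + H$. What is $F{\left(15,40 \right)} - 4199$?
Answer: $- \frac{58781}{11} \approx -5343.7$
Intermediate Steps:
$F{\left(H,p \right)} = H - 29 p + \frac{H}{H + p}$ ($F{\left(H,p \right)} = \left(\frac{H}{H + p} - 29 p\right) + H = \left(- 29 p + \frac{H}{H + p}\right) + H = H - 29 p + \frac{H}{H + p}$)
$F{\left(15,40 \right)} - 4199 = \frac{15 + 15^{2} - 29 \cdot 40^{2} - 420 \cdot 40}{15 + 40} - 4199 = \frac{15 + 225 - 46400 - 16800}{55} - 4199 = \frac{1}{55} \left(-62960\right) - 4199 = - \frac{12592}{11} - 4199 = - \frac{58781}{11}$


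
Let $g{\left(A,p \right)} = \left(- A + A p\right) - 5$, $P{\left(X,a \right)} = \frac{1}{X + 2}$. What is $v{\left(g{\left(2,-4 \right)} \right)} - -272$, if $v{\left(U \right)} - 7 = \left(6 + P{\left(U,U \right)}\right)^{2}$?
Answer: $\frac{53080}{169} \approx 314.08$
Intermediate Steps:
$P{\left(X,a \right)} = \frac{1}{2 + X}$
$g{\left(A,p \right)} = -5 - A + A p$
$v{\left(U \right)} = 7 + \left(6 + \frac{1}{2 + U}\right)^{2}$
$v{\left(g{\left(2,-4 \right)} \right)} - -272 = \left(7 + \frac{\left(13 + 6 \left(-5 - 2 + 2 \left(-4\right)\right)\right)^{2}}{\left(2 - 15\right)^{2}}\right) - -272 = \left(7 + \frac{\left(13 + 6 \left(-5 - 2 - 8\right)\right)^{2}}{\left(2 - 15\right)^{2}}\right) + 272 = \left(7 + \frac{\left(13 + 6 \left(-15\right)\right)^{2}}{\left(2 - 15\right)^{2}}\right) + 272 = \left(7 + \frac{\left(13 - 90\right)^{2}}{169}\right) + 272 = \left(7 + \frac{\left(-77\right)^{2}}{169}\right) + 272 = \left(7 + \frac{1}{169} \cdot 5929\right) + 272 = \left(7 + \frac{5929}{169}\right) + 272 = \frac{7112}{169} + 272 = \frac{53080}{169}$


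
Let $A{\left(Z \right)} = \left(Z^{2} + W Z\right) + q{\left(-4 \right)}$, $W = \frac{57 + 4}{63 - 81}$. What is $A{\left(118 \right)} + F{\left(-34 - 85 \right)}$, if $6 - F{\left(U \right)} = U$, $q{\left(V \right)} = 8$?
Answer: $\frac{122914}{9} \approx 13657.0$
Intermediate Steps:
$F{\left(U \right)} = 6 - U$
$W = - \frac{61}{18}$ ($W = \frac{61}{-18} = 61 \left(- \frac{1}{18}\right) = - \frac{61}{18} \approx -3.3889$)
$A{\left(Z \right)} = 8 + Z^{2} - \frac{61 Z}{18}$ ($A{\left(Z \right)} = \left(Z^{2} - \frac{61 Z}{18}\right) + 8 = 8 + Z^{2} - \frac{61 Z}{18}$)
$A{\left(118 \right)} + F{\left(-34 - 85 \right)} = \left(8 + 118^{2} - \frac{3599}{9}\right) + \left(6 - \left(-34 - 85\right)\right) = \left(8 + 13924 - \frac{3599}{9}\right) + \left(6 - \left(-34 - 85\right)\right) = \frac{121789}{9} + \left(6 - -119\right) = \frac{121789}{9} + \left(6 + 119\right) = \frac{121789}{9} + 125 = \frac{122914}{9}$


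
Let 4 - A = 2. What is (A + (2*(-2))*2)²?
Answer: 36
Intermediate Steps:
A = 2 (A = 4 - 1*2 = 4 - 2 = 2)
(A + (2*(-2))*2)² = (2 + (2*(-2))*2)² = (2 - 4*2)² = (2 - 8)² = (-6)² = 36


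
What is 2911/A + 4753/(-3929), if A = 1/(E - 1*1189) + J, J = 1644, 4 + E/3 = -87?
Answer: 5297396547/9443457583 ≈ 0.56096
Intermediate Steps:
E = -273 (E = -12 + 3*(-87) = -12 - 261 = -273)
A = 2403527/1462 (A = 1/(-273 - 1*1189) + 1644 = 1/(-273 - 1189) + 1644 = 1/(-1462) + 1644 = -1/1462 + 1644 = 2403527/1462 ≈ 1644.0)
2911/A + 4753/(-3929) = 2911/(2403527/1462) + 4753/(-3929) = 2911*(1462/2403527) + 4753*(-1/3929) = 4255882/2403527 - 4753/3929 = 5297396547/9443457583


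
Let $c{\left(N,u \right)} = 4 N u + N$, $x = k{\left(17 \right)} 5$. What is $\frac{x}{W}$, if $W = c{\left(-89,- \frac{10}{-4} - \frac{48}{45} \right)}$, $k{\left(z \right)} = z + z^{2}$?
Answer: $- \frac{22950}{8989} \approx -2.5531$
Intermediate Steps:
$x = 1530$ ($x = 17 \left(1 + 17\right) 5 = 17 \cdot 18 \cdot 5 = 306 \cdot 5 = 1530$)
$c{\left(N,u \right)} = N + 4 N u$ ($c{\left(N,u \right)} = 4 N u + N = N + 4 N u$)
$W = - \frac{8989}{15}$ ($W = - 89 \left(1 + 4 \left(- \frac{10}{-4} - \frac{48}{45}\right)\right) = - 89 \left(1 + 4 \left(\left(-10\right) \left(- \frac{1}{4}\right) - \frac{16}{15}\right)\right) = - 89 \left(1 + 4 \left(\frac{5}{2} - \frac{16}{15}\right)\right) = - 89 \left(1 + 4 \cdot \frac{43}{30}\right) = - 89 \left(1 + \frac{86}{15}\right) = \left(-89\right) \frac{101}{15} = - \frac{8989}{15} \approx -599.27$)
$\frac{x}{W} = \frac{1530}{- \frac{8989}{15}} = 1530 \left(- \frac{15}{8989}\right) = - \frac{22950}{8989}$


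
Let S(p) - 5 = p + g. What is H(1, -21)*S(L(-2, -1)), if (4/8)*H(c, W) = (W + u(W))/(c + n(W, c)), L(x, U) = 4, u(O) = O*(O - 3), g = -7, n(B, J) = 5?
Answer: 322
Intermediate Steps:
u(O) = O*(-3 + O)
S(p) = -2 + p (S(p) = 5 + (p - 7) = 5 + (-7 + p) = -2 + p)
H(c, W) = 2*(W + W*(-3 + W))/(5 + c) (H(c, W) = 2*((W + W*(-3 + W))/(c + 5)) = 2*((W + W*(-3 + W))/(5 + c)) = 2*(W + W*(-3 + W))/(5 + c))
H(1, -21)*S(L(-2, -1)) = (2*(-21)*(-2 - 21)/(5 + 1))*(-2 + 4) = (2*(-21)*(-23)/6)*2 = (2*(-21)*(⅙)*(-23))*2 = 161*2 = 322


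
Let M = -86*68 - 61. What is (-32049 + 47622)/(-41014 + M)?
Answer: -5191/15641 ≈ -0.33188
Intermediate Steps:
M = -5909 (M = -5848 - 61 = -5909)
(-32049 + 47622)/(-41014 + M) = (-32049 + 47622)/(-41014 - 5909) = 15573/(-46923) = 15573*(-1/46923) = -5191/15641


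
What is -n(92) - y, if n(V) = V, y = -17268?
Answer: 17176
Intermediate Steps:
-n(92) - y = -1*92 - 1*(-17268) = -92 + 17268 = 17176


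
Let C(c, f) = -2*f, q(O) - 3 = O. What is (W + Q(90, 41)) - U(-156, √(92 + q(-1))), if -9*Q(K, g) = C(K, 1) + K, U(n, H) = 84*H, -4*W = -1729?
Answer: 15209/36 - 84*√94 ≈ -391.94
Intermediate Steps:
W = 1729/4 (W = -¼*(-1729) = 1729/4 ≈ 432.25)
q(O) = 3 + O
Q(K, g) = 2/9 - K/9 (Q(K, g) = -(-2*1 + K)/9 = -(-2 + K)/9 = 2/9 - K/9)
(W + Q(90, 41)) - U(-156, √(92 + q(-1))) = (1729/4 + (2/9 - ⅑*90)) - 84*√(92 + (3 - 1)) = (1729/4 + (2/9 - 10)) - 84*√(92 + 2) = (1729/4 - 88/9) - 84*√94 = 15209/36 - 84*√94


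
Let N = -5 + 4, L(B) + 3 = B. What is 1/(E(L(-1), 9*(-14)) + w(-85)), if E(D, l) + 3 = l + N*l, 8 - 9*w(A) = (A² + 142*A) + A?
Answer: 3/1637 ≈ 0.0018326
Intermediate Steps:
L(B) = -3 + B
N = -1
w(A) = 8/9 - 143*A/9 - A²/9 (w(A) = 8/9 - ((A² + 142*A) + A)/9 = 8/9 - (A² + 143*A)/9 = 8/9 + (-143*A/9 - A²/9) = 8/9 - 143*A/9 - A²/9)
E(D, l) = -3 (E(D, l) = -3 + (l - l) = -3 + 0 = -3)
1/(E(L(-1), 9*(-14)) + w(-85)) = 1/(-3 + (8/9 - 143/9*(-85) - ⅑*(-85)²)) = 1/(-3 + (8/9 + 12155/9 - ⅑*7225)) = 1/(-3 + (8/9 + 12155/9 - 7225/9)) = 1/(-3 + 1646/3) = 1/(1637/3) = 3/1637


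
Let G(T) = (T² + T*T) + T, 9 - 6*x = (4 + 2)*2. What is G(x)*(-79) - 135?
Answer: -135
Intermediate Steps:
x = -½ (x = 3/2 - (4 + 2)*2/6 = 3/2 - 2 = -½ ≈ -0.50000)
G(T) = T + 2*T² (G(T) = (T² + T²) + T = 2*T² + T = T + 2*T²)
G(x)*(-79) - 135 = -(1 + 2*(-½))/2*(-79) - 135 = -(1 - 1)/2*(-79) - 135 = -½*0*(-79) - 135 = 0*(-79) - 135 = 0 - 135 = -135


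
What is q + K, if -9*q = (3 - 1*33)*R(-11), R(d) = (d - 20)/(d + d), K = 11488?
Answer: 379259/33 ≈ 11493.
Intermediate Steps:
R(d) = (-20 + d)/(2*d) (R(d) = (-20 + d)/((2*d)) = (-20 + d)*(1/(2*d)) = (-20 + d)/(2*d))
q = 155/33 (q = -(3 - 1*33)*(1/2)*(-20 - 11)/(-11)/9 = -(3 - 33)*(1/2)*(-1/11)*(-31)/9 = -(-10)*31/(3*22) = -1/9*(-465/11) = 155/33 ≈ 4.6970)
q + K = 155/33 + 11488 = 379259/33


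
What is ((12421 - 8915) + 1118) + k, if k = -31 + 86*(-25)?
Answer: 2443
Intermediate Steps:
k = -2181 (k = -31 - 2150 = -2181)
((12421 - 8915) + 1118) + k = ((12421 - 8915) + 1118) - 2181 = (3506 + 1118) - 2181 = 4624 - 2181 = 2443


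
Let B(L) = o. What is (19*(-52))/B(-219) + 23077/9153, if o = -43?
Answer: 10035475/393579 ≈ 25.498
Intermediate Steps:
B(L) = -43
(19*(-52))/B(-219) + 23077/9153 = (19*(-52))/(-43) + 23077/9153 = -988*(-1/43) + 23077*(1/9153) = 988/43 + 23077/9153 = 10035475/393579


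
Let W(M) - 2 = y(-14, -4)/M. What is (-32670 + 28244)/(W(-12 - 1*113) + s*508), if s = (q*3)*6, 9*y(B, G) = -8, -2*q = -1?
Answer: -2489625/2572879 ≈ -0.96764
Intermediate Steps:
q = 1/2 (q = -1/2*(-1) = 1/2 ≈ 0.50000)
y(B, G) = -8/9 (y(B, G) = (1/9)*(-8) = -8/9)
s = 9 (s = ((1/2)*3)*6 = (3/2)*6 = 9)
W(M) = 2 - 8/(9*M)
(-32670 + 28244)/(W(-12 - 1*113) + s*508) = (-32670 + 28244)/((2 - 8/(9*(-12 - 1*113))) + 9*508) = -4426/((2 - 8/(9*(-12 - 113))) + 4572) = -4426/((2 - 8/9/(-125)) + 4572) = -4426/((2 - 8/9*(-1/125)) + 4572) = -4426/((2 + 8/1125) + 4572) = -4426/(2258/1125 + 4572) = -4426/5145758/1125 = -4426*1125/5145758 = -2489625/2572879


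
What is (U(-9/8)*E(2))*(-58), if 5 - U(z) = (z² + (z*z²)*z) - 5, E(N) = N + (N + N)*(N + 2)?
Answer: -7625115/1024 ≈ -7446.4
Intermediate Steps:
E(N) = N + 2*N*(2 + N) (E(N) = N + (2*N)*(2 + N) = N + 2*N*(2 + N))
U(z) = 10 - z² - z⁴ (U(z) = 5 - ((z² + (z*z²)*z) - 5) = 5 - ((z² + z³*z) - 5) = 5 - ((z² + z⁴) - 5) = 5 - (-5 + z² + z⁴) = 5 + (5 - z² - z⁴) = 10 - z² - z⁴)
(U(-9/8)*E(2))*(-58) = ((10 - (-9/8)² - (-9/8)⁴)*(2*(5 + 2*2)))*(-58) = ((10 - (-9*⅛)² - (-9*⅛)⁴)*(2*(5 + 4)))*(-58) = ((10 - (-9/8)² - (-9/8)⁴)*(2*9))*(-58) = ((10 - 1*81/64 - 1*6561/4096)*18)*(-58) = ((10 - 81/64 - 6561/4096)*18)*(-58) = ((29215/4096)*18)*(-58) = (262935/2048)*(-58) = -7625115/1024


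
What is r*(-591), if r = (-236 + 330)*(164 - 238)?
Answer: 4110996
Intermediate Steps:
r = -6956 (r = 94*(-74) = -6956)
r*(-591) = -6956*(-591) = 4110996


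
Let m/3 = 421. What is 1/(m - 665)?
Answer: 1/598 ≈ 0.0016722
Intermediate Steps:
m = 1263 (m = 3*421 = 1263)
1/(m - 665) = 1/(1263 - 665) = 1/598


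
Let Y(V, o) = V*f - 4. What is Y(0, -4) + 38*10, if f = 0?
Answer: 376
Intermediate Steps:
Y(V, o) = -4 (Y(V, o) = V*0 - 4 = 0 - 4 = -4)
Y(0, -4) + 38*10 = -4 + 38*10 = -4 + 380 = 376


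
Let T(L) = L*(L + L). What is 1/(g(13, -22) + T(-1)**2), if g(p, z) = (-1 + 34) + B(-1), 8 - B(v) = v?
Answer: 1/46 ≈ 0.021739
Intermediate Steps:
B(v) = 8 - v
T(L) = 2*L**2 (T(L) = L*(2*L) = 2*L**2)
g(p, z) = 42 (g(p, z) = (-1 + 34) + (8 - 1*(-1)) = 33 + (8 + 1) = 33 + 9 = 42)
1/(g(13, -22) + T(-1)**2) = 1/(42 + (2*(-1)**2)**2) = 1/(42 + (2*1)**2) = 1/(42 + 2**2) = 1/(42 + 4) = 1/46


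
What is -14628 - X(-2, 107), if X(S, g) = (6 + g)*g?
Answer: -26719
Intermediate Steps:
X(S, g) = g*(6 + g)
-14628 - X(-2, 107) = -14628 - 107*(6 + 107) = -14628 - 107*113 = -14628 - 1*12091 = -14628 - 12091 = -26719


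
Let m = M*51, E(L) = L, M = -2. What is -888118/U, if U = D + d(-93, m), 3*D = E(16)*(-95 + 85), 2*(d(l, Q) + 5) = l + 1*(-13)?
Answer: 1332177/167 ≈ 7977.1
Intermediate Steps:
m = -102 (m = -2*51 = -102)
d(l, Q) = -23/2 + l/2 (d(l, Q) = -5 + (l + 1*(-13))/2 = -5 + (l - 13)/2 = -5 + (-13 + l)/2 = -5 + (-13/2 + l/2) = -23/2 + l/2)
D = -160/3 (D = (16*(-95 + 85))/3 = (16*(-10))/3 = (⅓)*(-160) = -160/3 ≈ -53.333)
U = -334/3 (U = -160/3 + (-23/2 + (½)*(-93)) = -160/3 + (-23/2 - 93/2) = -160/3 - 58 = -334/3 ≈ -111.33)
-888118/U = -888118/(-334/3) = -888118*(-3/334) = 1332177/167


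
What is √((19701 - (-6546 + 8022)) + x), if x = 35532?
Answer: 3*√5973 ≈ 231.86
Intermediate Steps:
√((19701 - (-6546 + 8022)) + x) = √((19701 - (-6546 + 8022)) + 35532) = √((19701 - 1*1476) + 35532) = √((19701 - 1476) + 35532) = √(18225 + 35532) = √53757 = 3*√5973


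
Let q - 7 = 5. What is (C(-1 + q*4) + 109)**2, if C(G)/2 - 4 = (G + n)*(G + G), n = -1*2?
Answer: 73564929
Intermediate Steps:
n = -2
q = 12 (q = 7 + 5 = 12)
C(G) = 8 + 4*G*(-2 + G) (C(G) = 8 + 2*((G - 2)*(G + G)) = 8 + 2*((-2 + G)*(2*G)) = 8 + 2*(2*G*(-2 + G)) = 8 + 4*G*(-2 + G))
(C(-1 + q*4) + 109)**2 = ((8 - 8*(-1 + 12*4) + 4*(-1 + 12*4)**2) + 109)**2 = ((8 - 8*(-1 + 48) + 4*(-1 + 48)**2) + 109)**2 = ((8 - 8*47 + 4*47**2) + 109)**2 = ((8 - 376 + 4*2209) + 109)**2 = ((8 - 376 + 8836) + 109)**2 = (8468 + 109)**2 = 8577**2 = 73564929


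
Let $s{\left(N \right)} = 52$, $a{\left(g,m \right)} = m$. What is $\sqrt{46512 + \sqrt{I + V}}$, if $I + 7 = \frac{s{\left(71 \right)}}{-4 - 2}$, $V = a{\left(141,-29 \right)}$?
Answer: $\frac{\sqrt{418608 + 3 i \sqrt{402}}}{3} \approx 215.67 + 0.015495 i$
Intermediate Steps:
$V = -29$
$I = - \frac{47}{3}$ ($I = -7 + \frac{1}{-4 - 2} \cdot 52 = -7 + \frac{1}{-6} \cdot 52 = -7 - \frac{26}{3} = - \frac{47}{3} \approx -15.667$)
$\sqrt{46512 + \sqrt{I + V}} = \sqrt{46512 + \sqrt{- \frac{47}{3} - 29}} = \sqrt{46512 + \sqrt{- \frac{134}{3}}} = \sqrt{46512 + \frac{i \sqrt{402}}{3}}$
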